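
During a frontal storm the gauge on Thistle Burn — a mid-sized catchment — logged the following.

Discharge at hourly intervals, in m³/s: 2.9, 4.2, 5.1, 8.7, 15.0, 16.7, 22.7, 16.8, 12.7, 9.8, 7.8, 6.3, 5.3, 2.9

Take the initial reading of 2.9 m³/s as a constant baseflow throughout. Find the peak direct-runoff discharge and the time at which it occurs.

Subtracting baseflow gives direct-runoff ordinates: 0.0, 1.3, 2.2, 5.8, 12.1, 13.8, 19.8, 13.9, 9.8, 6.9, 4.9, 3.4, 2.4, 0.0 m³/s.
The maximum is 19.8 m³/s, occurring at the reading for t = 6 h.

Q_p = 19.8 m³/s at t = 6 h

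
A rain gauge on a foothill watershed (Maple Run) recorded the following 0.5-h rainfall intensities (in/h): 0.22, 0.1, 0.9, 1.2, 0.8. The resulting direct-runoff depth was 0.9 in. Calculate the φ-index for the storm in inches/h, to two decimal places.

φ ≈ 0.37 in/h

Only the 3 blocks with intensity above φ contribute runoff: 0.9, 1.2, 0.8 in/h.
Σ(I−φ)·Δt = d  ⇒  (0.9+1.2+0.8 − 3φ)·0.5 = 0.9
φ = (2.900 − 0.9/0.5) / 3 = 0.37 in/h.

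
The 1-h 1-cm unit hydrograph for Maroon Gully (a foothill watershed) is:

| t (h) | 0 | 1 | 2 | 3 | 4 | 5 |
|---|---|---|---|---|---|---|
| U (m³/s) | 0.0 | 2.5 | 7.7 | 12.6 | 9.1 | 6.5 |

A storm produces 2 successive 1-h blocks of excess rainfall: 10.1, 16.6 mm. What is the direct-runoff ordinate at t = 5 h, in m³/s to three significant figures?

By discrete convolution, Q_j = Σ (P_i / 10 mm) · U_{j−i}.
At t = 5 h (j=5): Q = (10.1/10)·6.5 + (16.6/10)·9.1 = 21.7 m³/s.

Q ≈ 21.7 m³/s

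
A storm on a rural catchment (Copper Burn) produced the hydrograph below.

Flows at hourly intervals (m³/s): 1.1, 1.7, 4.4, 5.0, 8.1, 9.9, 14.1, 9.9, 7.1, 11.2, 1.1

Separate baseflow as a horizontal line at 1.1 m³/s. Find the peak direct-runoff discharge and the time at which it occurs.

Q_p = 13.0 m³/s at t = 6 h

Subtracting baseflow gives direct-runoff ordinates: 0.0, 0.6, 3.3, 3.9, 7.0, 8.8, 13.0, 8.8, 6.0, 10.1, 0.0 m³/s.
The maximum is 13.0 m³/s, occurring at the reading for t = 6 h.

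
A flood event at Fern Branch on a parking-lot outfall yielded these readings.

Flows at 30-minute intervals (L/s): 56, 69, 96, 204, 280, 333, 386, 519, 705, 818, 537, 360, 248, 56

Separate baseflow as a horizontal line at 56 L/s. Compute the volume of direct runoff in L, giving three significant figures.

Direct-runoff ordinates (Q − Q_b): 0.0, 13.0, 40.0, 148.0, 224.0, 277.0, 330.0, 463.0, 649.0, 762.0, 481.0, 304.0, 192.0, 0.0 L/s.
ΣQ_DR = 3883 L/s.
With Δt = 0.5 h = 1800 s, V = ΣQ_DR · Δt = 3883 × 1800 = 6.99 × 10^6 L.

V ≈ 6.99 × 10^6 L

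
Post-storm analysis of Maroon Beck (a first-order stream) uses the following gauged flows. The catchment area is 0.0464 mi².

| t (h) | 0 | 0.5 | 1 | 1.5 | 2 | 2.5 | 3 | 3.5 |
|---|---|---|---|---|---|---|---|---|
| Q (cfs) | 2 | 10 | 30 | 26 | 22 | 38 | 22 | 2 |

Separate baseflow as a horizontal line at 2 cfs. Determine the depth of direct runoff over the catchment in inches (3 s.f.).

Direct runoff: 0.0, 8.0, 28.0, 24.0, 20.0, 36.0, 20.0, 0.0 cfs; ΣQ_DR = 136.0 cfs.
V = ΣQ_DR · Δt = 136.0 × 1800 s = 2.448 × 10^5 ft³.
Over A = 0.0464 mi², depth = V / A = 2.27 in.

d ≈ 2.27 in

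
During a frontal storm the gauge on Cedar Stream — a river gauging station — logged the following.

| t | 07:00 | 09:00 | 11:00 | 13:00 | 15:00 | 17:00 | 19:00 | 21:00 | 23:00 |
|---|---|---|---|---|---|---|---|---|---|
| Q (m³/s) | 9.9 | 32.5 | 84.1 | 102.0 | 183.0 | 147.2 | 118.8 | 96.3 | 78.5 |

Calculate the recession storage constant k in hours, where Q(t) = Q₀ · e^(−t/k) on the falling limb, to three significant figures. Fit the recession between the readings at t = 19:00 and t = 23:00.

k ≈ 9.65 h

On the falling limb, Q drops from 118.8 to 78.5 m³/s between t = 19:00 and t = 23:00 (Δt = 4 h).
k = −Δt / ln(Q₂/Q₁) = −4 / ln(78.5/118.8) = 9.65 h.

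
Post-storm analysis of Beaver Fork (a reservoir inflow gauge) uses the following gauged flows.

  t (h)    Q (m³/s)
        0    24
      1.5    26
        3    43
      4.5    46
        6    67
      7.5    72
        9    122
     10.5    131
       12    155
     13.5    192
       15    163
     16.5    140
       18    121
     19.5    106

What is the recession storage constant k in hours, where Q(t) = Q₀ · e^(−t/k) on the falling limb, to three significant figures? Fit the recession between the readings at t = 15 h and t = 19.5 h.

On the falling limb, Q drops from 163 to 106 m³/s between t = 15 h and t = 19.5 h (Δt = 4.5 h).
k = −Δt / ln(Q₂/Q₁) = −4.5 / ln(106/163) = 10.5 h.

k ≈ 10.5 h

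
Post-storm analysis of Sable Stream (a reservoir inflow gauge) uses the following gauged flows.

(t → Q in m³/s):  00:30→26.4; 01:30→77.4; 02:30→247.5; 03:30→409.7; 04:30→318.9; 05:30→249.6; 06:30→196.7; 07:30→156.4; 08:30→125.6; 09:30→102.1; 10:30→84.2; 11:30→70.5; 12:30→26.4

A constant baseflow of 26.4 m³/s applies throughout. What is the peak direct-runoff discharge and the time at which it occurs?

Subtracting baseflow gives direct-runoff ordinates: 0.0, 51.0, 221.1, 383.3, 292.5, 223.2, 170.3, 130.0, 99.2, 75.7, 57.8, 44.1, 0.0 m³/s.
The maximum is 383.3 m³/s, occurring at the reading for t = 03:30.

Q_p = 383.3 m³/s at t = 03:30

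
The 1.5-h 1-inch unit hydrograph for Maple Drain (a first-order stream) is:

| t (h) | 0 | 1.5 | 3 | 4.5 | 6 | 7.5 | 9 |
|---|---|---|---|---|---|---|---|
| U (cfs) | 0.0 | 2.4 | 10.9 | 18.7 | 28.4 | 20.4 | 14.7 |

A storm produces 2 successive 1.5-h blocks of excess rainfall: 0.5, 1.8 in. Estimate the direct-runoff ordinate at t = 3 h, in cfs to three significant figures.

Q ≈ 9.77 cfs

By discrete convolution, Q_j = Σ (P_i / 1 in) · U_{j−i}.
At t = 3 h (j=2): Q = (0.5/1)·10.9 + (1.8/1)·2.4 = 9.77 cfs.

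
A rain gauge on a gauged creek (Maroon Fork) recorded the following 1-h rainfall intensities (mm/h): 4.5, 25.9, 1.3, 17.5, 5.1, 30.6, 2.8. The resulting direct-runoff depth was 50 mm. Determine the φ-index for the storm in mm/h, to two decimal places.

Only the 3 blocks with intensity above φ contribute runoff: 25.9, 17.5, 30.6 mm/h.
Σ(I−φ)·Δt = d  ⇒  (25.9+17.5+30.6 − 3φ)·1 = 50
φ = (74.00 − 50/1) / 3 = 8.00 mm/h.

φ ≈ 8.00 mm/h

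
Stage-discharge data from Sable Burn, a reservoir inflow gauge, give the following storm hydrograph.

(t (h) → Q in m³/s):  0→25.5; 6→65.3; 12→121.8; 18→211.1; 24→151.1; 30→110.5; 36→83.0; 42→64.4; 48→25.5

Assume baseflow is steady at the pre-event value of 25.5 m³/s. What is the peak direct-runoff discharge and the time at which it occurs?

Q_p = 185.6 m³/s at t = 18 h

Subtracting baseflow gives direct-runoff ordinates: 0.0, 39.8, 96.3, 185.6, 125.6, 85.0, 57.5, 38.9, 0.0 m³/s.
The maximum is 185.6 m³/s, occurring at the reading for t = 18 h.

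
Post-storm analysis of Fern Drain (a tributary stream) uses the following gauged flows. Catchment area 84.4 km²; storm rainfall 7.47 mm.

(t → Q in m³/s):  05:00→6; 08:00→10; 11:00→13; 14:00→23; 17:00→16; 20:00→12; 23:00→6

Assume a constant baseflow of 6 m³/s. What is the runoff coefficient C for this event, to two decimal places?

ΣQ_DR = 44.00 m³/s; V = ΣQ_DR·Δt = 4.752 × 10^5 m³.
Runoff depth d = V / A = 5.630 mm.
C = d / P = 5.630 / 7.47 = 0.75.

C ≈ 0.75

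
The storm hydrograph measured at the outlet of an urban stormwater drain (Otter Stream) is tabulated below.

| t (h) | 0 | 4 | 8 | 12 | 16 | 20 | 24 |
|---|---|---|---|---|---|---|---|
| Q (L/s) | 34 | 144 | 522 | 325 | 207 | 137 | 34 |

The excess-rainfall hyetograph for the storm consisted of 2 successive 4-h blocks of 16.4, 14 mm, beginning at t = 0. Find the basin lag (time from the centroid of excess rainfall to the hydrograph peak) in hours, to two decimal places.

Centroid of excess rainfall: t_c = Σ P_i·t̄_i / ΣP_i = 3.8421 h (block centres at 2, 6 h).
Hydrograph peak occurs at t = 8 h, so basin lag t_L = 8 − 3.8421 = 4.16 h.

t_L ≈ 4.16 h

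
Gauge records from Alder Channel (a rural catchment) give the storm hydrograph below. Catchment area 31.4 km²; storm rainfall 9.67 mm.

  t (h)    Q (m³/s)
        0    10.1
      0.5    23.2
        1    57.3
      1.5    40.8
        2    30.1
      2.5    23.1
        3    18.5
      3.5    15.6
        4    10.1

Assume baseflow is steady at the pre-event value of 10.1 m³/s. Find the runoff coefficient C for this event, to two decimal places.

C ≈ 0.82

ΣQ_DR = 137.9 m³/s; V = ΣQ_DR·Δt = 2.482 × 10^5 m³.
Runoff depth d = V / A = 7.905 mm.
C = d / P = 7.905 / 9.67 = 0.82.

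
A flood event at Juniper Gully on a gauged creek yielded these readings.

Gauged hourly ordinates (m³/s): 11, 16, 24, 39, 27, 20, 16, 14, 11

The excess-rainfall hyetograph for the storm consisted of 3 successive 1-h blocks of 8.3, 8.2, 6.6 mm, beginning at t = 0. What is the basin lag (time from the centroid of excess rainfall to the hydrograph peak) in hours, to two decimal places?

Centroid of excess rainfall: t_c = Σ P_i·t̄_i / ΣP_i = 1.4264 h (block centres at 0.5, 1.5, 2.5 h).
Hydrograph peak occurs at t = 3 h, so basin lag t_L = 3 − 1.4264 = 1.57 h.

t_L ≈ 1.57 h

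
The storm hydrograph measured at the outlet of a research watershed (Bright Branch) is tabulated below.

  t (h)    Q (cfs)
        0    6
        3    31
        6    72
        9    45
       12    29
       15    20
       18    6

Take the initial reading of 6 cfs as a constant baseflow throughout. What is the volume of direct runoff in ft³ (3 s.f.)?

Direct-runoff ordinates (Q − Q_b): 0.0, 25.0, 66.0, 39.0, 23.0, 14.0, 0.0 cfs.
ΣQ_DR = 167.0 cfs.
With Δt = 3 h = 10800 s, V = ΣQ_DR · Δt = 167.0 × 10800 = 1.80 × 10^6 ft³.

V ≈ 1.80 × 10^6 ft³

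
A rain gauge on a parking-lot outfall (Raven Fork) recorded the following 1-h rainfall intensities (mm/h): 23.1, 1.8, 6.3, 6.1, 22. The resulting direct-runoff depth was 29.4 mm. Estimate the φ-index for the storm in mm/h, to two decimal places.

Only the 2 blocks with intensity above φ contribute runoff: 23.1, 22 mm/h.
Σ(I−φ)·Δt = d  ⇒  (23.1+22 − 2φ)·1 = 29.4
φ = (45.10 − 29.4/1) / 2 = 7.85 mm/h.

φ ≈ 7.85 mm/h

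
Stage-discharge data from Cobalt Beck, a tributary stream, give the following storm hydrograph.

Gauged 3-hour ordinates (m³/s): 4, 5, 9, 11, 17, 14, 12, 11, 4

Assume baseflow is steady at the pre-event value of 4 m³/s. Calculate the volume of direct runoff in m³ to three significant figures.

V ≈ 5.51 × 10^5 m³

Direct-runoff ordinates (Q − Q_b): 0.0, 1.0, 5.0, 7.0, 13.0, 10.0, 8.0, 7.0, 0.0 m³/s.
ΣQ_DR = 51.00 m³/s.
With Δt = 3 h = 10800 s, V = ΣQ_DR · Δt = 51.00 × 10800 = 5.51 × 10^5 m³.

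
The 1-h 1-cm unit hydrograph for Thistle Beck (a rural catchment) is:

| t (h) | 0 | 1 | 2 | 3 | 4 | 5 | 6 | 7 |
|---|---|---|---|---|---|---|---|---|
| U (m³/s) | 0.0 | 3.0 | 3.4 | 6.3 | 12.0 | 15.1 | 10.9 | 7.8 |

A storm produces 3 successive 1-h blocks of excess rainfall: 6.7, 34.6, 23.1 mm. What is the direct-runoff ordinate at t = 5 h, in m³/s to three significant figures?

Q ≈ 66.2 m³/s

By discrete convolution, Q_j = Σ (P_i / 10 mm) · U_{j−i}.
At t = 5 h (j=5): Q = (6.7/10)·15.1 + (34.6/10)·12.0 + (23.1/10)·6.3 = 66.2 m³/s.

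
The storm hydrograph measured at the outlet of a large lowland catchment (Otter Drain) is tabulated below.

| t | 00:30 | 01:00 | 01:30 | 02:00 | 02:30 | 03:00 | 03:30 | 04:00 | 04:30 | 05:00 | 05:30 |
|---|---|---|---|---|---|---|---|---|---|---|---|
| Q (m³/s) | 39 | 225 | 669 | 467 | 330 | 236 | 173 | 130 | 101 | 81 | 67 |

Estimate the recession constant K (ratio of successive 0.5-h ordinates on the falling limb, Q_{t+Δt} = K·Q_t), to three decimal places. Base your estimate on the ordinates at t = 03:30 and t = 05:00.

K ≈ 0.777

Using the recession-limb readings at t = 03:30 and t = 05:00: Q falls from 173 to 81 m³/s over 3 intervals.
K = (Q₂/Q₁)^(1/3) = (81/173)^(1/3) = 0.777.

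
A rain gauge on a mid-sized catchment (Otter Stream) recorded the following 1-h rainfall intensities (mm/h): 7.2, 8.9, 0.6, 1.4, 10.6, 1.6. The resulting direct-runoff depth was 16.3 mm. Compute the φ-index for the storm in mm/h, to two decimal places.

φ ≈ 3.47 mm/h

Only the 3 blocks with intensity above φ contribute runoff: 7.2, 8.9, 10.6 mm/h.
Σ(I−φ)·Δt = d  ⇒  (7.2+8.9+10.6 − 3φ)·1 = 16.3
φ = (26.70 − 16.3/1) / 3 = 3.47 mm/h.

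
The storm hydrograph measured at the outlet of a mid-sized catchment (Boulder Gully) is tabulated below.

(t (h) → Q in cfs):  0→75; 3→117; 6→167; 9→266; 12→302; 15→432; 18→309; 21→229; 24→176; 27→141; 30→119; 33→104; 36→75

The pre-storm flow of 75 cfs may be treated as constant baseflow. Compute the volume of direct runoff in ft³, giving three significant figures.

Direct-runoff ordinates (Q − Q_b): 0.0, 42.0, 92.0, 191.0, 227.0, 357.0, 234.0, 154.0, 101.0, 66.0, 44.0, 29.0, 0.0 cfs.
ΣQ_DR = 1537 cfs.
With Δt = 3 h = 10800 s, V = ΣQ_DR · Δt = 1537 × 10800 = 1.66 × 10^7 ft³.

V ≈ 1.66 × 10^7 ft³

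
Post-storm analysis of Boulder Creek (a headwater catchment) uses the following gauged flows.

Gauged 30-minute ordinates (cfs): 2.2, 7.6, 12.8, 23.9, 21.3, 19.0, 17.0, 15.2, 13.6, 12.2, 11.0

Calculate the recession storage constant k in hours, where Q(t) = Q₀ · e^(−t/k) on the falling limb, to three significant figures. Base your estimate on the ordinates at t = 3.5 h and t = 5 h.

k ≈ 4.64 h

On the falling limb, Q drops from 15.2 to 11.0 cfs between t = 3.5 h and t = 5 h (Δt = 1.5 h).
k = −Δt / ln(Q₂/Q₁) = −1.5 / ln(11.0/15.2) = 4.64 h.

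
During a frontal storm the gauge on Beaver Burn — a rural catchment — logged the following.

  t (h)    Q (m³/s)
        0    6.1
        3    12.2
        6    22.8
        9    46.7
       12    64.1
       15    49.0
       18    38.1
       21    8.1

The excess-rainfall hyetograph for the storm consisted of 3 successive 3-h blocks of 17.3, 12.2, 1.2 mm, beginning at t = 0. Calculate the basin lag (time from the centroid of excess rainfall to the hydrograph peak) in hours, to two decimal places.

t_L ≈ 9.07 h

Centroid of excess rainfall: t_c = Σ P_i·t̄_i / ΣP_i = 2.9267 h (block centres at 1.5, 4.5, 7.5 h).
Hydrograph peak occurs at t = 12 h, so basin lag t_L = 12 − 2.9267 = 9.07 h.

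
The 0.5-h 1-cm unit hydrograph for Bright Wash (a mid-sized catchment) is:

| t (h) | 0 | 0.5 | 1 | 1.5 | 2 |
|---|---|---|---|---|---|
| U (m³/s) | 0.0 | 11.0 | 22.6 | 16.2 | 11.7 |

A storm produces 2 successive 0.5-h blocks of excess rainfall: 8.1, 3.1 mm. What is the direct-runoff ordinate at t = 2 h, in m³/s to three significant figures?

By discrete convolution, Q_j = Σ (P_i / 10 mm) · U_{j−i}.
At t = 2 h (j=4): Q = (8.1/10)·11.7 + (3.1/10)·16.2 = 14.5 m³/s.

Q ≈ 14.5 m³/s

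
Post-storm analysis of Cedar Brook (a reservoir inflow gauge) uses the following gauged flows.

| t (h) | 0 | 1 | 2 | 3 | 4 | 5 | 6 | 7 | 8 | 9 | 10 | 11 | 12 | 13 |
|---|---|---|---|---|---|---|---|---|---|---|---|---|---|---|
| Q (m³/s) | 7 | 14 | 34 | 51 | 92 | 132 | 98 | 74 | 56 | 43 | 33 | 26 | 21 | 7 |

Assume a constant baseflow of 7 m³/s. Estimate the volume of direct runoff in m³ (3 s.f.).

V ≈ 2.12 × 10^6 m³

Direct-runoff ordinates (Q − Q_b): 0.0, 7.0, 27.0, 44.0, 85.0, 125.0, 91.0, 67.0, 49.0, 36.0, 26.0, 19.0, 14.0, 0.0 m³/s.
ΣQ_DR = 590.0 m³/s.
With Δt = 1 h = 3600 s, V = ΣQ_DR · Δt = 590.0 × 3600 = 2.12 × 10^6 m³.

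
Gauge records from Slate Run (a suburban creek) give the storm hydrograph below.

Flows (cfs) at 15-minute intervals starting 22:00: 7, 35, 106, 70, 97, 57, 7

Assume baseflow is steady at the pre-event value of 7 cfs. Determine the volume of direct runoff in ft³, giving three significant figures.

V ≈ 2.97 × 10^5 ft³

Direct-runoff ordinates (Q − Q_b): 0.0, 28.0, 99.0, 63.0, 90.0, 50.0, 0.0 cfs.
ΣQ_DR = 330.0 cfs.
With Δt = 0.25 h = 900 s, V = ΣQ_DR · Δt = 330.0 × 900 = 2.97 × 10^5 ft³.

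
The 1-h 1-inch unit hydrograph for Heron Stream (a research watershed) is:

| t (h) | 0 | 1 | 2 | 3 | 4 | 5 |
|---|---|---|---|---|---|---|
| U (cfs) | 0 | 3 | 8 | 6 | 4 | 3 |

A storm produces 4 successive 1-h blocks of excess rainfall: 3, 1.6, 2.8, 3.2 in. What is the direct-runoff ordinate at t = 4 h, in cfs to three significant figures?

By discrete convolution, Q_j = Σ (P_i / 1 in) · U_{j−i}.
At t = 4 h (j=4): Q = (3/1)·4 + (1.6/1)·6 + (2.8/1)·8 + (3.2/1)·3 = 53.6 cfs.

Q ≈ 53.6 cfs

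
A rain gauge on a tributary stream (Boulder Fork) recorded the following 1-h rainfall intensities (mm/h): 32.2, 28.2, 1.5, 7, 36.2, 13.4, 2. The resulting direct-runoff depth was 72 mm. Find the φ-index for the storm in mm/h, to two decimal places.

φ ≈ 9.50 mm/h

Only the 4 blocks with intensity above φ contribute runoff: 32.2, 28.2, 36.2, 13.4 mm/h.
Σ(I−φ)·Δt = d  ⇒  (32.2+28.2+36.2+13.4 − 4φ)·1 = 72
φ = (110.0 − 72/1) / 4 = 9.50 mm/h.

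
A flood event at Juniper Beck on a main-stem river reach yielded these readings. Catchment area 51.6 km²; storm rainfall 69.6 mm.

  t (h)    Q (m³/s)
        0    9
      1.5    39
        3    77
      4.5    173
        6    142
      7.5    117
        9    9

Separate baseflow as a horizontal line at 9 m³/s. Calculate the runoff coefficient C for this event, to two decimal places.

C ≈ 0.76

ΣQ_DR = 503.0 m³/s; V = ΣQ_DR·Δt = 2.716 × 10^6 m³.
Runoff depth d = V / A = 52.64 mm.
C = d / P = 52.64 / 69.6 = 0.76.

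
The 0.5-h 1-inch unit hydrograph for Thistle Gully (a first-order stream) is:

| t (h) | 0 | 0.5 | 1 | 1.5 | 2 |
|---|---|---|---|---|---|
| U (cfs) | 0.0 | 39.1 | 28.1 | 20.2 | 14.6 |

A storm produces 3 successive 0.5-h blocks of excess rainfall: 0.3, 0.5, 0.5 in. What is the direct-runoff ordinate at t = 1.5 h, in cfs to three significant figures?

Q ≈ 39.7 cfs

By discrete convolution, Q_j = Σ (P_i / 1 in) · U_{j−i}.
At t = 1.5 h (j=3): Q = (0.3/1)·20.2 + (0.5/1)·28.1 + (0.5/1)·39.1 = 39.7 cfs.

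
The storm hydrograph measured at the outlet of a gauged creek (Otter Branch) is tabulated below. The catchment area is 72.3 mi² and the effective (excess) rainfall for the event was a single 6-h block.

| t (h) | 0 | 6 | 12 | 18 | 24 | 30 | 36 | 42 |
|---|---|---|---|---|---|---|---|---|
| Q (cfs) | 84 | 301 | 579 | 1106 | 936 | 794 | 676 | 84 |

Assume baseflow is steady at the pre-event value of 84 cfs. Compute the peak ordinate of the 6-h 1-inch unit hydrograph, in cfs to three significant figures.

U_p ≈ 2040 cfs

Direct runoff: 0.0, 217.0, 495.0, 1022.0, 852.0, 710.0, 592.0, 0.0 cfs; ΣQ_DR = 3888 cfs, peak = 1022.0 cfs.
Runoff depth d = ΣQ_DR·Δt / A = 3888 × 21600 / (72.3 mi²) = 0.5000 in.
The 1-inch UH is the DRH scaled by (1 in)/d, so U_p = 1022.0 × 1/0.5000 = 2040 cfs.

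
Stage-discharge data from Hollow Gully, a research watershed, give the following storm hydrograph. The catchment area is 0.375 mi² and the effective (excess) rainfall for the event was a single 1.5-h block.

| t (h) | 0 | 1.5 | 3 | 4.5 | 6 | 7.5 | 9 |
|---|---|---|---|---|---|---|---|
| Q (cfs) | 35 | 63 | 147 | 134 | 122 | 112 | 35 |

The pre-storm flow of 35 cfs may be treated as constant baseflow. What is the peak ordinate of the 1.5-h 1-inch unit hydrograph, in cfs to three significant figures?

Direct runoff: 0.0, 28.0, 112.0, 99.0, 87.0, 77.0, 0.0 cfs; ΣQ_DR = 403.0 cfs, peak = 112.0 cfs.
Runoff depth d = ΣQ_DR·Δt / A = 403.0 × 5400 / (0.375 mi²) = 2.498 in.
The 1-inch UH is the DRH scaled by (1 in)/d, so U_p = 112.0 × 1/2.498 = 44.8 cfs.

U_p ≈ 44.8 cfs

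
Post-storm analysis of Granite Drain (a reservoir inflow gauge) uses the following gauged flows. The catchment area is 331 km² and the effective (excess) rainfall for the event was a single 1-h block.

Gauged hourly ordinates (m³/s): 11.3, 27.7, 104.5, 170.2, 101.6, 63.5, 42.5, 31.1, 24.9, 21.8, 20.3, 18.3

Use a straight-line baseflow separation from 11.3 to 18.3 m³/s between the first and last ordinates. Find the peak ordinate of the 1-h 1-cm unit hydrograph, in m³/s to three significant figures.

Direct runoff: 0.00, 15.76, 91.93, 156.99, 87.75, 49.02, 27.38, 15.35, 8.51, 4.77, 2.64, 0.00 m³/s; ΣQ_DR = 460.1 m³/s, peak = 156.99 m³/s.
Runoff depth d = ΣQ_DR·Δt / A = 460.1 × 3600 / (331 km²) = 5.004 mm.
The 1-cm UH is the DRH scaled by (10 mm)/d, so U_p = 156.99 × 10/5.004 = 314 m³/s.

U_p ≈ 314 m³/s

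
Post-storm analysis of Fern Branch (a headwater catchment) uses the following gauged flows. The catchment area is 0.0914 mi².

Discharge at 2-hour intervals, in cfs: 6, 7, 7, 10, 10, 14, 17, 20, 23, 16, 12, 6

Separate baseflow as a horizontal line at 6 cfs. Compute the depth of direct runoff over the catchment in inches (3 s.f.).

Direct runoff: 0.0, 1.0, 1.0, 4.0, 4.0, 8.0, 11.0, 14.0, 17.0, 10.0, 6.0, 0.0 cfs; ΣQ_DR = 76.00 cfs.
V = ΣQ_DR · Δt = 76.00 × 7200 s = 5.472 × 10^5 ft³.
Over A = 0.0914 mi², depth = V / A = 2.58 in.

d ≈ 2.58 in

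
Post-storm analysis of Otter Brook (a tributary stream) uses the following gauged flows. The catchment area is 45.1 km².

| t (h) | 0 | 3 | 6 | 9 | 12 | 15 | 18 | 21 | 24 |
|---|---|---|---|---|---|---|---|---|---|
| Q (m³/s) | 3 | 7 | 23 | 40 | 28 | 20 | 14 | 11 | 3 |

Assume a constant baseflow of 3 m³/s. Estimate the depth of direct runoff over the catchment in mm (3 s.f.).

Direct runoff: 0.0, 4.0, 20.0, 37.0, 25.0, 17.0, 11.0, 8.0, 0.0 m³/s; ΣQ_DR = 122.0 m³/s.
V = ΣQ_DR · Δt = 122.0 × 10800 s = 1.318 × 10^6 m³.
Over A = 45.1 km², depth = V / A = 29.2 mm.

d ≈ 29.2 mm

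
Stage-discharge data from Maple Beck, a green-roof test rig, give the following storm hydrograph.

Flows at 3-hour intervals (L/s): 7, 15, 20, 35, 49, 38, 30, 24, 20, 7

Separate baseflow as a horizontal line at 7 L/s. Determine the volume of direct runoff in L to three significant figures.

Direct-runoff ordinates (Q − Q_b): 0.0, 8.0, 13.0, 28.0, 42.0, 31.0, 23.0, 17.0, 13.0, 0.0 L/s.
ΣQ_DR = 175.0 L/s.
With Δt = 3 h = 10800 s, V = ΣQ_DR · Δt = 175.0 × 10800 = 1.89 × 10^6 L.

V ≈ 1.89 × 10^6 L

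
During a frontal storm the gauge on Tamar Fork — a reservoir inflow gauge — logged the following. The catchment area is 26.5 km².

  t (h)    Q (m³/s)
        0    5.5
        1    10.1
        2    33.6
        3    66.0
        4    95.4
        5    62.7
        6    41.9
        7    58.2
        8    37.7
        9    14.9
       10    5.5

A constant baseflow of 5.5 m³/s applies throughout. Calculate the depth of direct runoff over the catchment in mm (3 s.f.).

Direct runoff: 0.0, 4.6, 28.1, 60.5, 89.9, 57.2, 36.4, 52.7, 32.2, 9.4, 0.0 m³/s; ΣQ_DR = 371.0 m³/s.
V = ΣQ_DR · Δt = 371.0 × 3600 s = 1.336 × 10^6 m³.
Over A = 26.5 km², depth = V / A = 50.4 mm.

d ≈ 50.4 mm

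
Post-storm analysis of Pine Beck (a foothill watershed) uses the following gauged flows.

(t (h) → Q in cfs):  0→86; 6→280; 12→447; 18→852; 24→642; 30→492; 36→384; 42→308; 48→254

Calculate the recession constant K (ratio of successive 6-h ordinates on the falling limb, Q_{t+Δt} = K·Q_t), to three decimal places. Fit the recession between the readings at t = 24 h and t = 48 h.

Using the recession-limb readings at t = 24 h and t = 48 h: Q falls from 642 to 254 cfs over 4 intervals.
K = (Q₂/Q₁)^(1/4) = (254/642)^(1/4) = 0.793.

K ≈ 0.793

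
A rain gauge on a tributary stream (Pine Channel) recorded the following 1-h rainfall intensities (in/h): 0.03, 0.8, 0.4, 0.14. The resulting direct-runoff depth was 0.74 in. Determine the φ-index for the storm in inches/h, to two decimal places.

Only the 2 blocks with intensity above φ contribute runoff: 0.8, 0.4 in/h.
Σ(I−φ)·Δt = d  ⇒  (0.8+0.4 − 2φ)·1 = 0.74
φ = (1.200 − 0.74/1) / 2 = 0.23 in/h.

φ ≈ 0.23 in/h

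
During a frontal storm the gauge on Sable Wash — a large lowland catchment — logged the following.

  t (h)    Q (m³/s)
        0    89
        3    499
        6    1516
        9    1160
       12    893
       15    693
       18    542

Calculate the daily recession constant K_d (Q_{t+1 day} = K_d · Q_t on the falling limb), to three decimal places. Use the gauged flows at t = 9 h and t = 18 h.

K_d ≈ 0.131

Between t = 9 h and t = 18 h the flow falls from 1160 to 542 m³/s over 3×3 h = 9 h.
Per-interval ratio K = (542/1160)^(1/3) = 0.7760; K_d = K^(24/3) = 0.131.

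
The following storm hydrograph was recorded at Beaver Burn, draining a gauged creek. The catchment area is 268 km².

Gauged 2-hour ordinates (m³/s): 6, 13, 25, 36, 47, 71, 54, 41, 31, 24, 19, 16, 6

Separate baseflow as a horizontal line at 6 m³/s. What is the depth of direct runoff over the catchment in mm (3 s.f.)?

d ≈ 8.36 mm

Direct runoff: 0.0, 7.0, 19.0, 30.0, 41.0, 65.0, 48.0, 35.0, 25.0, 18.0, 13.0, 10.0, 0.0 m³/s; ΣQ_DR = 311.0 m³/s.
V = ΣQ_DR · Δt = 311.0 × 7200 s = 2.239 × 10^6 m³.
Over A = 268 km², depth = V / A = 8.36 mm.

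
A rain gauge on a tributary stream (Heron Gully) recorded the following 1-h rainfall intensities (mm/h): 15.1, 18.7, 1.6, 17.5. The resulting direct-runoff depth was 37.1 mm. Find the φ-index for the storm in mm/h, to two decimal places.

φ ≈ 4.73 mm/h

Only the 3 blocks with intensity above φ contribute runoff: 15.1, 18.7, 17.5 mm/h.
Σ(I−φ)·Δt = d  ⇒  (15.1+18.7+17.5 − 3φ)·1 = 37.1
φ = (51.30 − 37.1/1) / 3 = 4.73 mm/h.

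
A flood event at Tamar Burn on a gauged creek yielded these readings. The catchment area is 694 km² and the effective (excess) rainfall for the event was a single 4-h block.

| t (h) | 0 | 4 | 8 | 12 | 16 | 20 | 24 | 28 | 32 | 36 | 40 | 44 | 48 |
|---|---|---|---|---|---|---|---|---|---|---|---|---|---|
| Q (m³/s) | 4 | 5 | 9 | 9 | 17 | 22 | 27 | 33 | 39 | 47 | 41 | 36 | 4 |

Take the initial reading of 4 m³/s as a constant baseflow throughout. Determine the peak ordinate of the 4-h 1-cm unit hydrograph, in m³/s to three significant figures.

U_p ≈ 86.0 m³/s

Direct runoff: 0.0, 1.0, 5.0, 5.0, 13.0, 18.0, 23.0, 29.0, 35.0, 43.0, 37.0, 32.0, 0.0 m³/s; ΣQ_DR = 241.0 m³/s, peak = 43.0 m³/s.
Runoff depth d = ΣQ_DR·Δt / A = 241.0 × 14400 / (694 km²) = 5.001 mm.
The 1-cm UH is the DRH scaled by (10 mm)/d, so U_p = 43.0 × 10/5.001 = 86.0 m³/s.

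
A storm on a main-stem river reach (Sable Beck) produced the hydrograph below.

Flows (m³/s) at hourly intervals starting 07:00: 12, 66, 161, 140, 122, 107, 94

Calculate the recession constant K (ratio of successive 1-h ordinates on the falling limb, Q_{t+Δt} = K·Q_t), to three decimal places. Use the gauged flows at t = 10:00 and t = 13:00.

K ≈ 0.876

Using the recession-limb readings at t = 10:00 and t = 13:00: Q falls from 140 to 94 m³/s over 3 intervals.
K = (Q₂/Q₁)^(1/3) = (94/140)^(1/3) = 0.876.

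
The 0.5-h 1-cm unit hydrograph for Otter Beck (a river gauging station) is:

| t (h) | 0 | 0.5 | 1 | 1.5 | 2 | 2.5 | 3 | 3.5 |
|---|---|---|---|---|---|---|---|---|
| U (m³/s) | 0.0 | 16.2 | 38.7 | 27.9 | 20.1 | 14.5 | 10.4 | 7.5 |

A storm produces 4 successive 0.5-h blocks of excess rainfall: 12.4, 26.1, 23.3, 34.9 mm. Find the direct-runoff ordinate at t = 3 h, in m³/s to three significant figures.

By discrete convolution, Q_j = Σ (P_i / 10 mm) · U_{j−i}.
At t = 3 h (j=6): Q = (12.4/10)·10.4 + (26.1/10)·14.5 + (23.3/10)·20.1 + (34.9/10)·27.9 = 195 m³/s.

Q ≈ 195 m³/s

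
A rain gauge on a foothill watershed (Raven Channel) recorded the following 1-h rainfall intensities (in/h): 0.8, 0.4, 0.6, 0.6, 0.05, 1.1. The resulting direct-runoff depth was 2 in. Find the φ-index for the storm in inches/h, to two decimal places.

φ ≈ 0.30 in/h

Only the 5 blocks with intensity above φ contribute runoff: 0.8, 0.4, 0.6, 0.6, 1.1 in/h.
Σ(I−φ)·Δt = d  ⇒  (0.8+0.4+0.6+0.6+1.1 − 5φ)·1 = 2
φ = (3.500 − 2/1) / 5 = 0.30 in/h.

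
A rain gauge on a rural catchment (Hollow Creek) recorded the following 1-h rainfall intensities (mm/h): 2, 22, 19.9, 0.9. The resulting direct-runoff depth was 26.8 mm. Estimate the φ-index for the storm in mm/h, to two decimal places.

φ ≈ 7.55 mm/h

Only the 2 blocks with intensity above φ contribute runoff: 22, 19.9 mm/h.
Σ(I−φ)·Δt = d  ⇒  (22+19.9 − 2φ)·1 = 26.8
φ = (41.90 − 26.8/1) / 2 = 7.55 mm/h.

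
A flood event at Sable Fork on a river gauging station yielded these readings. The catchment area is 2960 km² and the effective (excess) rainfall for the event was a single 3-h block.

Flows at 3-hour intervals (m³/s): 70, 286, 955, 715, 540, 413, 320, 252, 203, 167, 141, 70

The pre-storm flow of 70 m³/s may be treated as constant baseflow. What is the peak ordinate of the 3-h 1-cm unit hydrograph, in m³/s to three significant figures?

U_p ≈ 737 m³/s

Direct runoff: 0.0, 216.0, 885.0, 645.0, 470.0, 343.0, 250.0, 182.0, 133.0, 97.0, 71.0, 0.0 m³/s; ΣQ_DR = 3292 m³/s, peak = 885.0 m³/s.
Runoff depth d = ΣQ_DR·Δt / A = 3292 × 10800 / (2960 km²) = 12.01 mm.
The 1-cm UH is the DRH scaled by (10 mm)/d, so U_p = 885.0 × 10/12.01 = 737 m³/s.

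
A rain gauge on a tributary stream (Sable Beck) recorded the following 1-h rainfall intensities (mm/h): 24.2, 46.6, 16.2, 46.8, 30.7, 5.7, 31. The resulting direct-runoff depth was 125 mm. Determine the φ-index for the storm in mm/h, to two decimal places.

φ ≈ 11.75 mm/h

Only the 6 blocks with intensity above φ contribute runoff: 24.2, 46.6, 16.2, 46.8, 30.7, 31 mm/h.
Σ(I−φ)·Δt = d  ⇒  (24.2+46.6+16.2+46.8+30.7+31 − 6φ)·1 = 125
φ = (195.5 − 125/1) / 6 = 11.75 mm/h.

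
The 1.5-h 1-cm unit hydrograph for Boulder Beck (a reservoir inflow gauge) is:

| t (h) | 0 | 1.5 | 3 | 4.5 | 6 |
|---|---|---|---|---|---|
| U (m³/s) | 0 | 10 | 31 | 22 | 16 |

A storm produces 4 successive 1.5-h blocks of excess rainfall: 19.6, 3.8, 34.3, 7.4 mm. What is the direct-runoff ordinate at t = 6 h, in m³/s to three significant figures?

By discrete convolution, Q_j = Σ (P_i / 10 mm) · U_{j−i}.
At t = 6 h (j=4): Q = (19.6/10)·16 + (3.8/10)·22 + (34.3/10)·31 + (7.4/10)·10 = 153 m³/s.

Q ≈ 153 m³/s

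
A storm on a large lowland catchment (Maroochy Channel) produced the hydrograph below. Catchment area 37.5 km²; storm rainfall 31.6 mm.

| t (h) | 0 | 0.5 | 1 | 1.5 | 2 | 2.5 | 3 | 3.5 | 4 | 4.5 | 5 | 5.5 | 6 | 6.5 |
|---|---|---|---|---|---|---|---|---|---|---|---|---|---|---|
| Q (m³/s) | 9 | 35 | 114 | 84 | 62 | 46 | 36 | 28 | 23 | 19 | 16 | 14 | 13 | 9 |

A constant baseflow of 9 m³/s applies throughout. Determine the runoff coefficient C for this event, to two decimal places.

ΣQ_DR = 382.0 m³/s; V = ΣQ_DR·Δt = 6.876 × 10^5 m³.
Runoff depth d = V / A = 18.34 mm.
C = d / P = 18.34 / 31.6 = 0.58.

C ≈ 0.58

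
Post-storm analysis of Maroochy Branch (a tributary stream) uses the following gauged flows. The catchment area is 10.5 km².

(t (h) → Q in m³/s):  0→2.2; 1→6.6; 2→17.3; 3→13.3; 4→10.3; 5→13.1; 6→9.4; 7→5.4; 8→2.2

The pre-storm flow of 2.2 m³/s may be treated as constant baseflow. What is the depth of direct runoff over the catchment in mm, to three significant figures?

d ≈ 20.6 mm

Direct runoff: 0.0, 4.4, 15.1, 11.1, 8.1, 10.9, 7.2, 3.2, 0.0 m³/s; ΣQ_DR = 60.00 m³/s.
V = ΣQ_DR · Δt = 60.00 × 3600 s = 2.160 × 10^5 m³.
Over A = 10.5 km², depth = V / A = 20.6 mm.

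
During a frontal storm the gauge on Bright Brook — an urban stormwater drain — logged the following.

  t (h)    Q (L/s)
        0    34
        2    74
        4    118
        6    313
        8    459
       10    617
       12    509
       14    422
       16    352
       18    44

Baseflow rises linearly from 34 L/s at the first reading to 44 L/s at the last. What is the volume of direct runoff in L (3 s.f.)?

V ≈ 1.84 × 10^7 L

Direct-runoff ordinates (Q − Q_b): 0.00, 38.89, 81.78, 275.67, 420.56, 577.44, 468.33, 380.22, 309.11, 0.00 L/s.
ΣQ_DR = 2552 L/s.
With Δt = 2 h = 7200 s, V = ΣQ_DR · Δt = 2552 × 7200 = 1.84 × 10^7 L.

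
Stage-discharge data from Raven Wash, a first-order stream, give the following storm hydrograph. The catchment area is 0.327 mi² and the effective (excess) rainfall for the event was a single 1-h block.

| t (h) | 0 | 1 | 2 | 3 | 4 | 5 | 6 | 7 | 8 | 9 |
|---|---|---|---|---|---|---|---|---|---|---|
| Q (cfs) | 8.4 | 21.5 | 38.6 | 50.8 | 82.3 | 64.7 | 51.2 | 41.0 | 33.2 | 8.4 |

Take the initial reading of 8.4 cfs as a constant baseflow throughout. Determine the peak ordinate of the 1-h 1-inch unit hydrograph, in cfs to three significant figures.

Direct runoff: 0.0, 13.1, 30.2, 42.4, 73.9, 56.3, 42.8, 32.6, 24.8, 0.0 cfs; ΣQ_DR = 316.1 cfs, peak = 73.9 cfs.
Runoff depth d = ΣQ_DR·Δt / A = 316.1 × 3600 / (0.327 mi²) = 1.498 in.
The 1-inch UH is the DRH scaled by (1 in)/d, so U_p = 73.9 × 1/1.498 = 49.3 cfs.

U_p ≈ 49.3 cfs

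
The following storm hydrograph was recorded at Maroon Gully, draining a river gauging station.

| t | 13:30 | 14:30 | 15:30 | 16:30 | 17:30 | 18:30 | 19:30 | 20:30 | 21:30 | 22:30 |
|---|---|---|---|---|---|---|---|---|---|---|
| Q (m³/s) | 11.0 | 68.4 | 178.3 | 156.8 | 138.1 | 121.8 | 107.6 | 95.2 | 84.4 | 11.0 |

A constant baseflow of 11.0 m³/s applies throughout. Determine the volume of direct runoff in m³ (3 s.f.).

Direct-runoff ordinates (Q − Q_b): 0.0, 57.4, 167.3, 145.8, 127.1, 110.8, 96.6, 84.2, 73.4, 0.0 m³/s.
ΣQ_DR = 862.6 m³/s.
With Δt = 1 h = 3600 s, V = ΣQ_DR · Δt = 862.6 × 3600 = 3.11 × 10^6 m³.

V ≈ 3.11 × 10^6 m³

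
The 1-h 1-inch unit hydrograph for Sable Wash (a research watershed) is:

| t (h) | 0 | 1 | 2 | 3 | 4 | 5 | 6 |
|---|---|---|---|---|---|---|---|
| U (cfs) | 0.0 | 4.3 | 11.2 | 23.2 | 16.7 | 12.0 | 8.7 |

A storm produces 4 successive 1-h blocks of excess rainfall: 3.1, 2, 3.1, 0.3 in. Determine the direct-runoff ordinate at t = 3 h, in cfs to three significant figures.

Q ≈ 108 cfs

By discrete convolution, Q_j = Σ (P_i / 1 in) · U_{j−i}.
At t = 3 h (j=3): Q = (3.1/1)·23.2 + (2/1)·11.2 + (3.1/1)·4.3 + (0.3/1)·0.0 = 108 cfs.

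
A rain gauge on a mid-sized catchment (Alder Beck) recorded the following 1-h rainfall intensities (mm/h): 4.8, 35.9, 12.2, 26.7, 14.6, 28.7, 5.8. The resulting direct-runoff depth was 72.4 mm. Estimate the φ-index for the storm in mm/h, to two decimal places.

Only the 5 blocks with intensity above φ contribute runoff: 35.9, 12.2, 26.7, 14.6, 28.7 mm/h.
Σ(I−φ)·Δt = d  ⇒  (35.9+12.2+26.7+14.6+28.7 − 5φ)·1 = 72.4
φ = (118.1 − 72.4/1) / 5 = 9.14 mm/h.

φ ≈ 9.14 mm/h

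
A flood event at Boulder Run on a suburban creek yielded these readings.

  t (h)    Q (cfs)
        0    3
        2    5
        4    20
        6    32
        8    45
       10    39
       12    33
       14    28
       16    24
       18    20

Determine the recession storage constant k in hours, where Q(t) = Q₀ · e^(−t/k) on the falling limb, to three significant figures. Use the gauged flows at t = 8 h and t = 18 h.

k ≈ 12.3 h

On the falling limb, Q drops from 45 to 20 cfs between t = 8 h and t = 18 h (Δt = 10 h).
k = −Δt / ln(Q₂/Q₁) = −10 / ln(20/45) = 12.3 h.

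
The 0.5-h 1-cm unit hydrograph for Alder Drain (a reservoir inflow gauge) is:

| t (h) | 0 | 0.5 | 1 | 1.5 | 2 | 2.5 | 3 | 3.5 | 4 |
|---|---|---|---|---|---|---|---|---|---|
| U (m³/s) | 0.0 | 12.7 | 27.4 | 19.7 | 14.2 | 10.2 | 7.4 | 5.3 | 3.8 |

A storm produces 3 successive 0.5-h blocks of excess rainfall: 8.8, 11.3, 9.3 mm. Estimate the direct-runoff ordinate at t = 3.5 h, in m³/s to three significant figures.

By discrete convolution, Q_j = Σ (P_i / 10 mm) · U_{j−i}.
At t = 3.5 h (j=7): Q = (8.8/10)·5.3 + (11.3/10)·7.4 + (9.3/10)·10.2 = 22.5 m³/s.

Q ≈ 22.5 m³/s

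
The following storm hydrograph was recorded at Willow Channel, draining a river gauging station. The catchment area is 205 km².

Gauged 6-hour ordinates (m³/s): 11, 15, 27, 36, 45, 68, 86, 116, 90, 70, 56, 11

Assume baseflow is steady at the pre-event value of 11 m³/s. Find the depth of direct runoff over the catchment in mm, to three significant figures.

d ≈ 52.6 mm

Direct runoff: 0.0, 4.0, 16.0, 25.0, 34.0, 57.0, 75.0, 105.0, 79.0, 59.0, 45.0, 0.0 m³/s; ΣQ_DR = 499.0 m³/s.
V = ΣQ_DR · Δt = 499.0 × 21600 s = 1.078 × 10^7 m³.
Over A = 205 km², depth = V / A = 52.6 mm.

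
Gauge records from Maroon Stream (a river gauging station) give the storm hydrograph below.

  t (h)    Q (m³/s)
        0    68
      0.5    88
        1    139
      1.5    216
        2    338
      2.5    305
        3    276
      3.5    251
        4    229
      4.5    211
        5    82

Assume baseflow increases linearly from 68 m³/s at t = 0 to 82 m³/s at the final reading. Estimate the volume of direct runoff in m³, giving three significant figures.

Direct-runoff ordinates (Q − Q_b): 0.00, 18.60, 68.20, 143.80, 264.40, 230.00, 199.60, 173.20, 149.80, 130.40, 0.00 m³/s.
ΣQ_DR = 1378 m³/s.
With Δt = 0.5 h = 1800 s, V = ΣQ_DR · Δt = 1378 × 1800 = 2.48 × 10^6 m³.

V ≈ 2.48 × 10^6 m³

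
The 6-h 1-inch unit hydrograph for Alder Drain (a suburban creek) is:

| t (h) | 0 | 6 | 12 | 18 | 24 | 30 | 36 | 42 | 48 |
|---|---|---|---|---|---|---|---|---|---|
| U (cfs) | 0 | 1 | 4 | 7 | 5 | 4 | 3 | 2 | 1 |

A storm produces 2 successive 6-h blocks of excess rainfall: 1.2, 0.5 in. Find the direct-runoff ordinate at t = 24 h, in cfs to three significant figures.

By discrete convolution, Q_j = Σ (P_i / 1 in) · U_{j−i}.
At t = 24 h (j=4): Q = (1.2/1)·5 + (0.5/1)·7 = 9.50 cfs.

Q ≈ 9.50 cfs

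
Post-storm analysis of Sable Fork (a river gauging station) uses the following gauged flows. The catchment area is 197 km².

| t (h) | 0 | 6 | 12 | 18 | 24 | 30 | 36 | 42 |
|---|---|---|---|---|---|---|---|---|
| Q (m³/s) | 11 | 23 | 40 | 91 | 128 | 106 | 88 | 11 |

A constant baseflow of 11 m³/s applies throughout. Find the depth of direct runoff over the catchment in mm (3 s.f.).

Direct runoff: 0.0, 12.0, 29.0, 80.0, 117.0, 95.0, 77.0, 0.0 m³/s; ΣQ_DR = 410.0 m³/s.
V = ΣQ_DR · Δt = 410.0 × 21600 s = 8.856 × 10^6 m³.
Over A = 197 km², depth = V / A = 45.0 mm.

d ≈ 45.0 mm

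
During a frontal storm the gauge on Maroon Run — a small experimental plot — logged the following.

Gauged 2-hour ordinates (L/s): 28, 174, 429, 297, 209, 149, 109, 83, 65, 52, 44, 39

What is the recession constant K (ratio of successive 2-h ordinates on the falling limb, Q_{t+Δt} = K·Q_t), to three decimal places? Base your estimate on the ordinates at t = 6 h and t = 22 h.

K ≈ 0.776

Using the recession-limb readings at t = 6 h and t = 22 h: Q falls from 297 to 39 L/s over 8 intervals.
K = (Q₂/Q₁)^(1/8) = (39/297)^(1/8) = 0.776.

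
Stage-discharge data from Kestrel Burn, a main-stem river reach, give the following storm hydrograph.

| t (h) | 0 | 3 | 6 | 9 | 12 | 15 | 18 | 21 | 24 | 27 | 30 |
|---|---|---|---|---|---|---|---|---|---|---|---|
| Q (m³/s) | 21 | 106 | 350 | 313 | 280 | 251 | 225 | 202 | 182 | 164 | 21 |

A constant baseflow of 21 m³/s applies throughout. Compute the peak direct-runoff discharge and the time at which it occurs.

Q_p = 329.0 m³/s at t = 6 h

Subtracting baseflow gives direct-runoff ordinates: 0.0, 85.0, 329.0, 292.0, 259.0, 230.0, 204.0, 181.0, 161.0, 143.0, 0.0 m³/s.
The maximum is 329.0 m³/s, occurring at the reading for t = 6 h.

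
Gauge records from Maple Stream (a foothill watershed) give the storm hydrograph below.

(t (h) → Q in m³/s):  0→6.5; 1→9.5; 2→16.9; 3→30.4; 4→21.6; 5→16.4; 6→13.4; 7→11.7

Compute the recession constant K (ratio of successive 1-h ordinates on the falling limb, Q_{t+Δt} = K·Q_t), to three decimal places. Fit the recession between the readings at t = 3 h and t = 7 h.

Using the recession-limb readings at t = 3 h and t = 7 h: Q falls from 30.4 to 11.7 m³/s over 4 intervals.
K = (Q₂/Q₁)^(1/4) = (11.7/30.4)^(1/4) = 0.788.

K ≈ 0.788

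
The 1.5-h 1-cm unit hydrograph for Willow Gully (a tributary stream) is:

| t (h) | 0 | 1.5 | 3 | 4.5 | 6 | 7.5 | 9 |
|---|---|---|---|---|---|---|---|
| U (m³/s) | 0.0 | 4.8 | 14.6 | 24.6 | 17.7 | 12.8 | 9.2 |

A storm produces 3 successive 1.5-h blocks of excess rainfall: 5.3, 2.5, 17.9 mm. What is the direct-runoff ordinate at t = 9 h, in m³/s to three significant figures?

By discrete convolution, Q_j = Σ (P_i / 10 mm) · U_{j−i}.
At t = 9 h (j=6): Q = (5.3/10)·9.2 + (2.5/10)·12.8 + (17.9/10)·17.7 = 39.8 m³/s.

Q ≈ 39.8 m³/s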